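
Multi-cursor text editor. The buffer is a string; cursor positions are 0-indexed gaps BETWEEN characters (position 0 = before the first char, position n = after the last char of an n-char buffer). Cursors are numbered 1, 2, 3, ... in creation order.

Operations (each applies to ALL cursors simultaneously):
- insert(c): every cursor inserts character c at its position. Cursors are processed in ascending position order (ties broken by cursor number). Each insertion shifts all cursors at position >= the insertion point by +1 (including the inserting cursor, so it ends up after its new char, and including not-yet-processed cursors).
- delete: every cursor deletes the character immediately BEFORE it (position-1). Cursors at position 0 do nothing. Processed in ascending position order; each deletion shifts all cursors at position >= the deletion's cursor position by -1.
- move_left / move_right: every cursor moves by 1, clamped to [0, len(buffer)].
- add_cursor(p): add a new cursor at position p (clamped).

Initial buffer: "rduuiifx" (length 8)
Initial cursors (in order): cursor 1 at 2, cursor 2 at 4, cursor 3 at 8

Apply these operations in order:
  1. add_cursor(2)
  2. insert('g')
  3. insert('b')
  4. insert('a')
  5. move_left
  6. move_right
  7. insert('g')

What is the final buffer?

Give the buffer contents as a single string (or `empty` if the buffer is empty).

After op 1 (add_cursor(2)): buffer="rduuiifx" (len 8), cursors c1@2 c4@2 c2@4 c3@8, authorship ........
After op 2 (insert('g')): buffer="rdgguugiifxg" (len 12), cursors c1@4 c4@4 c2@7 c3@12, authorship ..14..2....3
After op 3 (insert('b')): buffer="rdggbbuugbiifxgb" (len 16), cursors c1@6 c4@6 c2@10 c3@16, authorship ..1414..22....33
After op 4 (insert('a')): buffer="rdggbbaauugbaiifxgba" (len 20), cursors c1@8 c4@8 c2@13 c3@20, authorship ..141414..222....333
After op 5 (move_left): buffer="rdggbbaauugbaiifxgba" (len 20), cursors c1@7 c4@7 c2@12 c3@19, authorship ..141414..222....333
After op 6 (move_right): buffer="rdggbbaauugbaiifxgba" (len 20), cursors c1@8 c4@8 c2@13 c3@20, authorship ..141414..222....333
After op 7 (insert('g')): buffer="rdggbbaagguugbagiifxgbag" (len 24), cursors c1@10 c4@10 c2@16 c3@24, authorship ..14141414..2222....3333

Answer: rdggbbaagguugbagiifxgbag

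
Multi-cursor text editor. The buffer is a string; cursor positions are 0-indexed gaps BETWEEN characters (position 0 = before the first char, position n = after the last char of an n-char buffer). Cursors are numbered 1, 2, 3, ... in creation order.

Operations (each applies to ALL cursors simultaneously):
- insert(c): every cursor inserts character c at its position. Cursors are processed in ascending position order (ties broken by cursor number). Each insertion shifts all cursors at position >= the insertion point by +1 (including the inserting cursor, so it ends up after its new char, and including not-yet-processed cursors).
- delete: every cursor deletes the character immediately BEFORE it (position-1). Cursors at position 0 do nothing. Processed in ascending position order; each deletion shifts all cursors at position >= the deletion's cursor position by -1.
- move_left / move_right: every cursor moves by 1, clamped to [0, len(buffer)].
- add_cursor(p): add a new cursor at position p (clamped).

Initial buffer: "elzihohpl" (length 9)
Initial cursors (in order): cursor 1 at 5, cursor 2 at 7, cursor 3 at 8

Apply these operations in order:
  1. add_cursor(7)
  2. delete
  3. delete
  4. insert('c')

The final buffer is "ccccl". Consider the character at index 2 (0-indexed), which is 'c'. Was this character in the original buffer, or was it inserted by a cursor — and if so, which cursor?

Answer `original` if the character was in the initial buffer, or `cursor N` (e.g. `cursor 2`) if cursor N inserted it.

Answer: cursor 3

Derivation:
After op 1 (add_cursor(7)): buffer="elzihohpl" (len 9), cursors c1@5 c2@7 c4@7 c3@8, authorship .........
After op 2 (delete): buffer="elzil" (len 5), cursors c1@4 c2@4 c3@4 c4@4, authorship .....
After op 3 (delete): buffer="l" (len 1), cursors c1@0 c2@0 c3@0 c4@0, authorship .
After op 4 (insert('c')): buffer="ccccl" (len 5), cursors c1@4 c2@4 c3@4 c4@4, authorship 1234.
Authorship (.=original, N=cursor N): 1 2 3 4 .
Index 2: author = 3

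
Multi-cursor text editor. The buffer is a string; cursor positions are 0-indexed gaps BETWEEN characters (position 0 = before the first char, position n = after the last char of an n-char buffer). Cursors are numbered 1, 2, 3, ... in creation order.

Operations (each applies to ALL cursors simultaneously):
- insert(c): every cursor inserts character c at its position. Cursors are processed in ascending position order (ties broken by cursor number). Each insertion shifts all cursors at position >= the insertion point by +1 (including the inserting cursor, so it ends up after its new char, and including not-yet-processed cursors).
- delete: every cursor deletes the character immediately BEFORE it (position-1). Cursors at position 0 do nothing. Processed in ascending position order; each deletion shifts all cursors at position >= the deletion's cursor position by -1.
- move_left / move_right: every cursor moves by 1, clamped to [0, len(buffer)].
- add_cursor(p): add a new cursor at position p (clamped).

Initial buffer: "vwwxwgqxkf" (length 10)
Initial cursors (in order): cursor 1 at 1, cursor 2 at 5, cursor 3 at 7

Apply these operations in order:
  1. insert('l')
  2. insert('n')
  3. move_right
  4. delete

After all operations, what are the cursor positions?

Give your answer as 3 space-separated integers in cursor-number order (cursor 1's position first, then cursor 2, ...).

Answer: 3 8 11

Derivation:
After op 1 (insert('l')): buffer="vlwwxwlgqlxkf" (len 13), cursors c1@2 c2@7 c3@10, authorship .1....2..3...
After op 2 (insert('n')): buffer="vlnwwxwlngqlnxkf" (len 16), cursors c1@3 c2@9 c3@13, authorship .11....22..33...
After op 3 (move_right): buffer="vlnwwxwlngqlnxkf" (len 16), cursors c1@4 c2@10 c3@14, authorship .11....22..33...
After op 4 (delete): buffer="vlnwxwlnqlnkf" (len 13), cursors c1@3 c2@8 c3@11, authorship .11...22.33..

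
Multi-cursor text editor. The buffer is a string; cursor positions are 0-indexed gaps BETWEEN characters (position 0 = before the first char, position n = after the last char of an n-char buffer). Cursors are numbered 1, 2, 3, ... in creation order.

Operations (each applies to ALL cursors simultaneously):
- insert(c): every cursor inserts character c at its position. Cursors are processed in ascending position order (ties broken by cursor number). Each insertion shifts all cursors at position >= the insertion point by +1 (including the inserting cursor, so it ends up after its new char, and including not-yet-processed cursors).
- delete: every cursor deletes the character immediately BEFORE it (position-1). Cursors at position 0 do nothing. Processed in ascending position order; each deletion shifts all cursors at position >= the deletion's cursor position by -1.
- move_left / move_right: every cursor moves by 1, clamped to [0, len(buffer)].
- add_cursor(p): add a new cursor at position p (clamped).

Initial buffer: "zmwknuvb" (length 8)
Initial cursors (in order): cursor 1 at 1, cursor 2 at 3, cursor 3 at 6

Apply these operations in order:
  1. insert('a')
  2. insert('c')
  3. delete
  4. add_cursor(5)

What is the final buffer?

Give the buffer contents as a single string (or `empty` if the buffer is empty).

Answer: zamwaknuavb

Derivation:
After op 1 (insert('a')): buffer="zamwaknuavb" (len 11), cursors c1@2 c2@5 c3@9, authorship .1..2...3..
After op 2 (insert('c')): buffer="zacmwacknuacvb" (len 14), cursors c1@3 c2@7 c3@12, authorship .11..22...33..
After op 3 (delete): buffer="zamwaknuavb" (len 11), cursors c1@2 c2@5 c3@9, authorship .1..2...3..
After op 4 (add_cursor(5)): buffer="zamwaknuavb" (len 11), cursors c1@2 c2@5 c4@5 c3@9, authorship .1..2...3..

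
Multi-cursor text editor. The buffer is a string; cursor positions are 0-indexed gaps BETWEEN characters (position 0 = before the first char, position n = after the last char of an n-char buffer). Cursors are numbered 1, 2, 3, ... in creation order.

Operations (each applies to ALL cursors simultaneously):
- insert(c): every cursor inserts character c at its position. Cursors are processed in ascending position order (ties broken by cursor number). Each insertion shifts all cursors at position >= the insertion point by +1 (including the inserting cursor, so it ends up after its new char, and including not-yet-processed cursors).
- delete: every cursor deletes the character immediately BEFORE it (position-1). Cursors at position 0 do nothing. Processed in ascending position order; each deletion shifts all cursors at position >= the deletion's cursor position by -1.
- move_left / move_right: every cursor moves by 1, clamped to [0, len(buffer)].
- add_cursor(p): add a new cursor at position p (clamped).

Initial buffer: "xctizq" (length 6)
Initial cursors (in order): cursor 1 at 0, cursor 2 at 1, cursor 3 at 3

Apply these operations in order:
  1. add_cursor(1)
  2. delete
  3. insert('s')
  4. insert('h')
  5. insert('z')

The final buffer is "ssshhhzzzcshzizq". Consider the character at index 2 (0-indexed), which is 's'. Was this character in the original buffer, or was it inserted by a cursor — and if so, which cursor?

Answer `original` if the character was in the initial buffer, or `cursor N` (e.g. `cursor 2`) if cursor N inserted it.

After op 1 (add_cursor(1)): buffer="xctizq" (len 6), cursors c1@0 c2@1 c4@1 c3@3, authorship ......
After op 2 (delete): buffer="cizq" (len 4), cursors c1@0 c2@0 c4@0 c3@1, authorship ....
After op 3 (insert('s')): buffer="ssscsizq" (len 8), cursors c1@3 c2@3 c4@3 c3@5, authorship 124.3...
After op 4 (insert('h')): buffer="ssshhhcshizq" (len 12), cursors c1@6 c2@6 c4@6 c3@9, authorship 124124.33...
After op 5 (insert('z')): buffer="ssshhhzzzcshzizq" (len 16), cursors c1@9 c2@9 c4@9 c3@13, authorship 124124124.333...
Authorship (.=original, N=cursor N): 1 2 4 1 2 4 1 2 4 . 3 3 3 . . .
Index 2: author = 4

Answer: cursor 4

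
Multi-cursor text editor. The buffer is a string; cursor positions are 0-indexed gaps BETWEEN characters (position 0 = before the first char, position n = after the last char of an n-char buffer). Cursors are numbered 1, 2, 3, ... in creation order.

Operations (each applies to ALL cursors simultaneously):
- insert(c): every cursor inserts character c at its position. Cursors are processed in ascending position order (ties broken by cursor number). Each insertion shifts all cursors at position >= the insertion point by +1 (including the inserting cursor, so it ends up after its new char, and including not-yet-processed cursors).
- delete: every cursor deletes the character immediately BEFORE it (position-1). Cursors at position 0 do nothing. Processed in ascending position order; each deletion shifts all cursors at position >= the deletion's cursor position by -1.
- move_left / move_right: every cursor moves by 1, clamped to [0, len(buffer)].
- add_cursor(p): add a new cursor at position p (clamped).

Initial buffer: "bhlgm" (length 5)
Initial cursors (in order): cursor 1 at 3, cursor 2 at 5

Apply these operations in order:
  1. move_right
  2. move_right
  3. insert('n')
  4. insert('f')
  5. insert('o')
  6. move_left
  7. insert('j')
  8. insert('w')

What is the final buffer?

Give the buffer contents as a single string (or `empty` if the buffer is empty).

Answer: bhlgmnnffojjwwo

Derivation:
After op 1 (move_right): buffer="bhlgm" (len 5), cursors c1@4 c2@5, authorship .....
After op 2 (move_right): buffer="bhlgm" (len 5), cursors c1@5 c2@5, authorship .....
After op 3 (insert('n')): buffer="bhlgmnn" (len 7), cursors c1@7 c2@7, authorship .....12
After op 4 (insert('f')): buffer="bhlgmnnff" (len 9), cursors c1@9 c2@9, authorship .....1212
After op 5 (insert('o')): buffer="bhlgmnnffoo" (len 11), cursors c1@11 c2@11, authorship .....121212
After op 6 (move_left): buffer="bhlgmnnffoo" (len 11), cursors c1@10 c2@10, authorship .....121212
After op 7 (insert('j')): buffer="bhlgmnnffojjo" (len 13), cursors c1@12 c2@12, authorship .....12121122
After op 8 (insert('w')): buffer="bhlgmnnffojjwwo" (len 15), cursors c1@14 c2@14, authorship .....1212112122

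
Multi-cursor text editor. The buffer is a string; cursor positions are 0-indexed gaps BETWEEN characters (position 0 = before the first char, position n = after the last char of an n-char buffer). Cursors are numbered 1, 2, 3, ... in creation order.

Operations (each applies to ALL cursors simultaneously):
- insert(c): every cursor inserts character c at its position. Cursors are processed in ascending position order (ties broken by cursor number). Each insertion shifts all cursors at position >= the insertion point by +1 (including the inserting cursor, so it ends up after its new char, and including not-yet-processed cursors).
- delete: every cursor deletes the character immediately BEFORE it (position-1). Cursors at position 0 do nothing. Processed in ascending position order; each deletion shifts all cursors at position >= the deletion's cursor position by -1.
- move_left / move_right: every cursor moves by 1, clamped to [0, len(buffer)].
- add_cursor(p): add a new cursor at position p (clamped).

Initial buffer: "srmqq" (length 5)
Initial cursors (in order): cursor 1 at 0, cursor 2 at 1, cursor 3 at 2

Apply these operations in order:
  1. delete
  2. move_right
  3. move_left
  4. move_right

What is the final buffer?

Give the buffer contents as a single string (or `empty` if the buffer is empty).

Answer: mqq

Derivation:
After op 1 (delete): buffer="mqq" (len 3), cursors c1@0 c2@0 c3@0, authorship ...
After op 2 (move_right): buffer="mqq" (len 3), cursors c1@1 c2@1 c3@1, authorship ...
After op 3 (move_left): buffer="mqq" (len 3), cursors c1@0 c2@0 c3@0, authorship ...
After op 4 (move_right): buffer="mqq" (len 3), cursors c1@1 c2@1 c3@1, authorship ...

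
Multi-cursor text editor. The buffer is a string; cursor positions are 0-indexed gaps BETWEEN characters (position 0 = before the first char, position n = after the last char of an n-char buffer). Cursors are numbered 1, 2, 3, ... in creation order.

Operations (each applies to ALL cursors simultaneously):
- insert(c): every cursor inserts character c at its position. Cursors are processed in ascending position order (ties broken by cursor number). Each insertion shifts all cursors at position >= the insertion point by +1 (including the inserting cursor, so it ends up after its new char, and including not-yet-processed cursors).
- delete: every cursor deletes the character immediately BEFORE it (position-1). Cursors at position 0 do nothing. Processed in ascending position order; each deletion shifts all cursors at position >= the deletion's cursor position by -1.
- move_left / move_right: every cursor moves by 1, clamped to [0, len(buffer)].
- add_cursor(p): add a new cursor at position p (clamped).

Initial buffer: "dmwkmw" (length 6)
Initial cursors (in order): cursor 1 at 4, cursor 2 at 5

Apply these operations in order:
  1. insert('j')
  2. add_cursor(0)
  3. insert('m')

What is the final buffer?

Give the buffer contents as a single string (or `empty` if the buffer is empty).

Answer: mdmwkjmmjmw

Derivation:
After op 1 (insert('j')): buffer="dmwkjmjw" (len 8), cursors c1@5 c2@7, authorship ....1.2.
After op 2 (add_cursor(0)): buffer="dmwkjmjw" (len 8), cursors c3@0 c1@5 c2@7, authorship ....1.2.
After op 3 (insert('m')): buffer="mdmwkjmmjmw" (len 11), cursors c3@1 c1@7 c2@10, authorship 3....11.22.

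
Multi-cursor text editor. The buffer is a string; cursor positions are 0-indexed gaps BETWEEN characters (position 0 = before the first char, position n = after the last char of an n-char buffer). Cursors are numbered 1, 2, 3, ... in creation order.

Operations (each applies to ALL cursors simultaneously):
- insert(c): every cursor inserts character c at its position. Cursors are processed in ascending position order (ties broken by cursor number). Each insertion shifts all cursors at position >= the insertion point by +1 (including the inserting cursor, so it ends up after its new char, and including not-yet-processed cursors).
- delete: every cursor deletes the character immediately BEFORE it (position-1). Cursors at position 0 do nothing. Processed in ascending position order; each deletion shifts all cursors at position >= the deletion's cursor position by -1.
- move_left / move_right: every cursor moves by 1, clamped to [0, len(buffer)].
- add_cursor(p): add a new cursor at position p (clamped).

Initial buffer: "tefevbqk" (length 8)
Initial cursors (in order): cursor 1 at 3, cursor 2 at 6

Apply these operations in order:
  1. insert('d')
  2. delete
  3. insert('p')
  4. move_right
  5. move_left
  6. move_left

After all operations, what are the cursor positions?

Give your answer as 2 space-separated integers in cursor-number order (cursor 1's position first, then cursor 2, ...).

Answer: 3 7

Derivation:
After op 1 (insert('d')): buffer="tefdevbdqk" (len 10), cursors c1@4 c2@8, authorship ...1...2..
After op 2 (delete): buffer="tefevbqk" (len 8), cursors c1@3 c2@6, authorship ........
After op 3 (insert('p')): buffer="tefpevbpqk" (len 10), cursors c1@4 c2@8, authorship ...1...2..
After op 4 (move_right): buffer="tefpevbpqk" (len 10), cursors c1@5 c2@9, authorship ...1...2..
After op 5 (move_left): buffer="tefpevbpqk" (len 10), cursors c1@4 c2@8, authorship ...1...2..
After op 6 (move_left): buffer="tefpevbpqk" (len 10), cursors c1@3 c2@7, authorship ...1...2..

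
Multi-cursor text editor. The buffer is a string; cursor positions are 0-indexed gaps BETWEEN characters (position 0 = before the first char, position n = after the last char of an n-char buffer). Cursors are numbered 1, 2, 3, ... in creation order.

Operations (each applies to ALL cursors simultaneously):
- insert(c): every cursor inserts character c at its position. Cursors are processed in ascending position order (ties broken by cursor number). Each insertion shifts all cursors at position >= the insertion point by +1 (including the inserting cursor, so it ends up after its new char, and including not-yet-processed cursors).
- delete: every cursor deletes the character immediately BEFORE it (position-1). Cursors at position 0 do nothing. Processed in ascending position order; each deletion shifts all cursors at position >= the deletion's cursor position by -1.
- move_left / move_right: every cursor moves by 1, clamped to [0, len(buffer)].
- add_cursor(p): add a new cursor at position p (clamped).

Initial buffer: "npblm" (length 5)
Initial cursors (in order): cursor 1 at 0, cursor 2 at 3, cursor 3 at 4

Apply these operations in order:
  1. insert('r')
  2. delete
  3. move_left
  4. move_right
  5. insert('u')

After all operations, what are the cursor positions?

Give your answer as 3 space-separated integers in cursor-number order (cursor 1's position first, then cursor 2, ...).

After op 1 (insert('r')): buffer="rnpbrlrm" (len 8), cursors c1@1 c2@5 c3@7, authorship 1...2.3.
After op 2 (delete): buffer="npblm" (len 5), cursors c1@0 c2@3 c3@4, authorship .....
After op 3 (move_left): buffer="npblm" (len 5), cursors c1@0 c2@2 c3@3, authorship .....
After op 4 (move_right): buffer="npblm" (len 5), cursors c1@1 c2@3 c3@4, authorship .....
After op 5 (insert('u')): buffer="nupbulum" (len 8), cursors c1@2 c2@5 c3@7, authorship .1..2.3.

Answer: 2 5 7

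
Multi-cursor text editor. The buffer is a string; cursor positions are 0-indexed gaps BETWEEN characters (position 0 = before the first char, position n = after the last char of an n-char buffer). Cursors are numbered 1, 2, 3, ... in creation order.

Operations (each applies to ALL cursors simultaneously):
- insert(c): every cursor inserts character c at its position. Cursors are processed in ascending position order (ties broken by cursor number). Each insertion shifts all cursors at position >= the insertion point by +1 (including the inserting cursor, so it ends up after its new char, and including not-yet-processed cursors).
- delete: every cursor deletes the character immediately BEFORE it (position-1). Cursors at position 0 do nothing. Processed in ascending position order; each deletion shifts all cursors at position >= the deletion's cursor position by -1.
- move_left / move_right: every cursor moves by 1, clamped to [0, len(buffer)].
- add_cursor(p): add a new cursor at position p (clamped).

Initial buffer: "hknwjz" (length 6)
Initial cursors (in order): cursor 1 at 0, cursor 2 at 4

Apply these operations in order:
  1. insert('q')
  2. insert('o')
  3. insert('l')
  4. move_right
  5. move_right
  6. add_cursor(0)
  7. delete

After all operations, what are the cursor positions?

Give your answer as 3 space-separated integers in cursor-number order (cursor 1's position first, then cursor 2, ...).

Answer: 4 10 0

Derivation:
After op 1 (insert('q')): buffer="qhknwqjz" (len 8), cursors c1@1 c2@6, authorship 1....2..
After op 2 (insert('o')): buffer="qohknwqojz" (len 10), cursors c1@2 c2@8, authorship 11....22..
After op 3 (insert('l')): buffer="qolhknwqoljz" (len 12), cursors c1@3 c2@10, authorship 111....222..
After op 4 (move_right): buffer="qolhknwqoljz" (len 12), cursors c1@4 c2@11, authorship 111....222..
After op 5 (move_right): buffer="qolhknwqoljz" (len 12), cursors c1@5 c2@12, authorship 111....222..
After op 6 (add_cursor(0)): buffer="qolhknwqoljz" (len 12), cursors c3@0 c1@5 c2@12, authorship 111....222..
After op 7 (delete): buffer="qolhnwqolj" (len 10), cursors c3@0 c1@4 c2@10, authorship 111...222.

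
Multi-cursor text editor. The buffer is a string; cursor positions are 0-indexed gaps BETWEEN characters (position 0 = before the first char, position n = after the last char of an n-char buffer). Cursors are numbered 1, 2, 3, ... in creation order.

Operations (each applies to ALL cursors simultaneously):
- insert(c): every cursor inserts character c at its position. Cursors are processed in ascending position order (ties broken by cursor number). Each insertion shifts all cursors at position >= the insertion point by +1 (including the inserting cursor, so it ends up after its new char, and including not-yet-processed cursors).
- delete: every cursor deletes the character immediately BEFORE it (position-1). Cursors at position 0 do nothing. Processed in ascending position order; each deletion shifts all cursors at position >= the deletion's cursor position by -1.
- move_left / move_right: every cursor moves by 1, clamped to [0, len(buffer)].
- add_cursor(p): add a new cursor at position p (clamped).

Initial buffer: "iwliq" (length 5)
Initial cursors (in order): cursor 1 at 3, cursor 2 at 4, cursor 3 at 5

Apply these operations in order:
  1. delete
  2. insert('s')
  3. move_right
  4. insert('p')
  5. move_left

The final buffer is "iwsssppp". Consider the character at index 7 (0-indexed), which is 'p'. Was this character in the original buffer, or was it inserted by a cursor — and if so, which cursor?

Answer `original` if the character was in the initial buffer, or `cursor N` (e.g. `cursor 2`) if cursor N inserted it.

Answer: cursor 3

Derivation:
After op 1 (delete): buffer="iw" (len 2), cursors c1@2 c2@2 c3@2, authorship ..
After op 2 (insert('s')): buffer="iwsss" (len 5), cursors c1@5 c2@5 c3@5, authorship ..123
After op 3 (move_right): buffer="iwsss" (len 5), cursors c1@5 c2@5 c3@5, authorship ..123
After op 4 (insert('p')): buffer="iwsssppp" (len 8), cursors c1@8 c2@8 c3@8, authorship ..123123
After op 5 (move_left): buffer="iwsssppp" (len 8), cursors c1@7 c2@7 c3@7, authorship ..123123
Authorship (.=original, N=cursor N): . . 1 2 3 1 2 3
Index 7: author = 3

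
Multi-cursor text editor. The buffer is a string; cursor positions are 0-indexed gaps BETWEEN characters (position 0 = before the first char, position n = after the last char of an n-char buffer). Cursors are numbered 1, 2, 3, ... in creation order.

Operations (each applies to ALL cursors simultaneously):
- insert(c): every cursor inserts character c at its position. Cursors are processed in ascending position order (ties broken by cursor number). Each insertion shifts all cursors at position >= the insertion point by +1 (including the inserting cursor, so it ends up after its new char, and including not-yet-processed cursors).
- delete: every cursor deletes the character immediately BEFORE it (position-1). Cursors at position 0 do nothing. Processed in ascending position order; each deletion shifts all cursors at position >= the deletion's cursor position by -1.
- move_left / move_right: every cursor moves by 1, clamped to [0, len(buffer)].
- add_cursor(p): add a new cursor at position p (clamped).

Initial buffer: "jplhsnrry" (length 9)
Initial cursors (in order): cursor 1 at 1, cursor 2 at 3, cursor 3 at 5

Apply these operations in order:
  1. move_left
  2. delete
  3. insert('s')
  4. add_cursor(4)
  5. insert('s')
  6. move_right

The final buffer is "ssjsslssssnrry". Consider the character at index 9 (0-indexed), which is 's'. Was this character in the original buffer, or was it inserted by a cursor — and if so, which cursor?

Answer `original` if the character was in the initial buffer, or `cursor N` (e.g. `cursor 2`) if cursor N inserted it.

Answer: original

Derivation:
After op 1 (move_left): buffer="jplhsnrry" (len 9), cursors c1@0 c2@2 c3@4, authorship .........
After op 2 (delete): buffer="jlsnrry" (len 7), cursors c1@0 c2@1 c3@2, authorship .......
After op 3 (insert('s')): buffer="sjslssnrry" (len 10), cursors c1@1 c2@3 c3@5, authorship 1.2.3.....
After op 4 (add_cursor(4)): buffer="sjslssnrry" (len 10), cursors c1@1 c2@3 c4@4 c3@5, authorship 1.2.3.....
After op 5 (insert('s')): buffer="ssjsslssssnrry" (len 14), cursors c1@2 c2@5 c4@7 c3@9, authorship 11.22.433.....
After op 6 (move_right): buffer="ssjsslssssnrry" (len 14), cursors c1@3 c2@6 c4@8 c3@10, authorship 11.22.433.....
Authorship (.=original, N=cursor N): 1 1 . 2 2 . 4 3 3 . . . . .
Index 9: author = original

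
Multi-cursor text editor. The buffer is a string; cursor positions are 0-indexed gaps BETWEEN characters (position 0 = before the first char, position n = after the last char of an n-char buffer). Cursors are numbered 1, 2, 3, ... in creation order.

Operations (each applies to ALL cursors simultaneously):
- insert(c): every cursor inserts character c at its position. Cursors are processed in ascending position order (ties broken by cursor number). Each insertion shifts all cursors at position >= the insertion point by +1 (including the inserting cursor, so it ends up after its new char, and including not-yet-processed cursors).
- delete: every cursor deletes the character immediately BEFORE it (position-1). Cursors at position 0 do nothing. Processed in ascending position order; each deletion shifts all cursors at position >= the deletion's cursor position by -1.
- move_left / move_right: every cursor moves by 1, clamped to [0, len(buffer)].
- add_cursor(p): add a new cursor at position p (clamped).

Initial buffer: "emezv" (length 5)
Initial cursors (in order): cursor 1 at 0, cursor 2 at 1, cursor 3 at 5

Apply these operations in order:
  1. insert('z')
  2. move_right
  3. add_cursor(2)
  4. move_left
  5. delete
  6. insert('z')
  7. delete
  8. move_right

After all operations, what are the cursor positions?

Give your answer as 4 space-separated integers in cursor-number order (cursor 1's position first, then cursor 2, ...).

After op 1 (insert('z')): buffer="zezmezvz" (len 8), cursors c1@1 c2@3 c3@8, authorship 1.2....3
After op 2 (move_right): buffer="zezmezvz" (len 8), cursors c1@2 c2@4 c3@8, authorship 1.2....3
After op 3 (add_cursor(2)): buffer="zezmezvz" (len 8), cursors c1@2 c4@2 c2@4 c3@8, authorship 1.2....3
After op 4 (move_left): buffer="zezmezvz" (len 8), cursors c1@1 c4@1 c2@3 c3@7, authorship 1.2....3
After op 5 (delete): buffer="emezz" (len 5), cursors c1@0 c4@0 c2@1 c3@4, authorship ....3
After op 6 (insert('z')): buffer="zzezmezzz" (len 9), cursors c1@2 c4@2 c2@4 c3@8, authorship 14.2...33
After op 7 (delete): buffer="emezz" (len 5), cursors c1@0 c4@0 c2@1 c3@4, authorship ....3
After op 8 (move_right): buffer="emezz" (len 5), cursors c1@1 c4@1 c2@2 c3@5, authorship ....3

Answer: 1 2 5 1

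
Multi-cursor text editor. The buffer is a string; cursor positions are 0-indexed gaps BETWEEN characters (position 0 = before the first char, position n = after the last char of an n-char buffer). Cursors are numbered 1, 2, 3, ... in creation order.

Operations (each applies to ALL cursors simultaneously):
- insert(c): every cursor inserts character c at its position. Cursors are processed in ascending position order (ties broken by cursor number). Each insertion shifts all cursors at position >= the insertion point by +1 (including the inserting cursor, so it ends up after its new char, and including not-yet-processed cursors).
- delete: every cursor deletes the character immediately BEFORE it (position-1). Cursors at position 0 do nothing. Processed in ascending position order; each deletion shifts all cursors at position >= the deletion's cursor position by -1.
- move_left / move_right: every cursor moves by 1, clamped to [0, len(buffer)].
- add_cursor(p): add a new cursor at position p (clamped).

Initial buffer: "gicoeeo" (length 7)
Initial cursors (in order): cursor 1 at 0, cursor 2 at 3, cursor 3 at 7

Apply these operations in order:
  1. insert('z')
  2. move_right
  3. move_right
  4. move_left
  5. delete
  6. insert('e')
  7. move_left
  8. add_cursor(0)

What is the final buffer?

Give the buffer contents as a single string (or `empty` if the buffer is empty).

After op 1 (insert('z')): buffer="zgiczoeeoz" (len 10), cursors c1@1 c2@5 c3@10, authorship 1...2....3
After op 2 (move_right): buffer="zgiczoeeoz" (len 10), cursors c1@2 c2@6 c3@10, authorship 1...2....3
After op 3 (move_right): buffer="zgiczoeeoz" (len 10), cursors c1@3 c2@7 c3@10, authorship 1...2....3
After op 4 (move_left): buffer="zgiczoeeoz" (len 10), cursors c1@2 c2@6 c3@9, authorship 1...2....3
After op 5 (delete): buffer="ziczeez" (len 7), cursors c1@1 c2@4 c3@6, authorship 1..2..3
After op 6 (insert('e')): buffer="zeiczeeeez" (len 10), cursors c1@2 c2@6 c3@9, authorship 11..22..33
After op 7 (move_left): buffer="zeiczeeeez" (len 10), cursors c1@1 c2@5 c3@8, authorship 11..22..33
After op 8 (add_cursor(0)): buffer="zeiczeeeez" (len 10), cursors c4@0 c1@1 c2@5 c3@8, authorship 11..22..33

Answer: zeiczeeeez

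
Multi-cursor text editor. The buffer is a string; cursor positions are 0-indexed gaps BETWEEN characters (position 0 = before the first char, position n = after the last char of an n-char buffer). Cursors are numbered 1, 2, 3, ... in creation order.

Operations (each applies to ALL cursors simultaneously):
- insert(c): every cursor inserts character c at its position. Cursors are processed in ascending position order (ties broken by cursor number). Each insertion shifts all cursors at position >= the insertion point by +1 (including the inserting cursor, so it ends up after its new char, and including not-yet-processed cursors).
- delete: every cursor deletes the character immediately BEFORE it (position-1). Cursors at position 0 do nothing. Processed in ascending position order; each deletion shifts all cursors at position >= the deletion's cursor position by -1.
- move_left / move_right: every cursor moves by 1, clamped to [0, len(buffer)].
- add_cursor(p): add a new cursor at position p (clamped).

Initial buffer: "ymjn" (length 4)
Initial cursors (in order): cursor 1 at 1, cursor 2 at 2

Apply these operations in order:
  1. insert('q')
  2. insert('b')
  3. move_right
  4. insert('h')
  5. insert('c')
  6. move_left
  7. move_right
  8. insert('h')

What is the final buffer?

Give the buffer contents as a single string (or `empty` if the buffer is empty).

Answer: yqbmhchqbjhchn

Derivation:
After op 1 (insert('q')): buffer="yqmqjn" (len 6), cursors c1@2 c2@4, authorship .1.2..
After op 2 (insert('b')): buffer="yqbmqbjn" (len 8), cursors c1@3 c2@6, authorship .11.22..
After op 3 (move_right): buffer="yqbmqbjn" (len 8), cursors c1@4 c2@7, authorship .11.22..
After op 4 (insert('h')): buffer="yqbmhqbjhn" (len 10), cursors c1@5 c2@9, authorship .11.122.2.
After op 5 (insert('c')): buffer="yqbmhcqbjhcn" (len 12), cursors c1@6 c2@11, authorship .11.1122.22.
After op 6 (move_left): buffer="yqbmhcqbjhcn" (len 12), cursors c1@5 c2@10, authorship .11.1122.22.
After op 7 (move_right): buffer="yqbmhcqbjhcn" (len 12), cursors c1@6 c2@11, authorship .11.1122.22.
After op 8 (insert('h')): buffer="yqbmhchqbjhchn" (len 14), cursors c1@7 c2@13, authorship .11.11122.222.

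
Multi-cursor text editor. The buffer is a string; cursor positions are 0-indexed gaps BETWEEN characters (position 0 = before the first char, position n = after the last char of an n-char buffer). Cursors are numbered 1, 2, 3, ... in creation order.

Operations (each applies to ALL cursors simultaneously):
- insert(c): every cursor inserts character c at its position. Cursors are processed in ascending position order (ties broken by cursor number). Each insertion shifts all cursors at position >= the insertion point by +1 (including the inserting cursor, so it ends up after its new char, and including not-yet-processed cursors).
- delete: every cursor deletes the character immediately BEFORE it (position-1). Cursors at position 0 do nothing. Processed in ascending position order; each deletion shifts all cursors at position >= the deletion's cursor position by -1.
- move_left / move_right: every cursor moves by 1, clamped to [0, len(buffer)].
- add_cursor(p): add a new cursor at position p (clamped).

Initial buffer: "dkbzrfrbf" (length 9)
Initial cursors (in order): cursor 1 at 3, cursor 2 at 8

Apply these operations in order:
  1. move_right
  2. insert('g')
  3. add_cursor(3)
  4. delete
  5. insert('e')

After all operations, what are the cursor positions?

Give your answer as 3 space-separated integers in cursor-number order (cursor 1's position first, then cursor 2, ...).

Answer: 5 11 3

Derivation:
After op 1 (move_right): buffer="dkbzrfrbf" (len 9), cursors c1@4 c2@9, authorship .........
After op 2 (insert('g')): buffer="dkbzgrfrbfg" (len 11), cursors c1@5 c2@11, authorship ....1.....2
After op 3 (add_cursor(3)): buffer="dkbzgrfrbfg" (len 11), cursors c3@3 c1@5 c2@11, authorship ....1.....2
After op 4 (delete): buffer="dkzrfrbf" (len 8), cursors c3@2 c1@3 c2@8, authorship ........
After op 5 (insert('e')): buffer="dkezerfrbfe" (len 11), cursors c3@3 c1@5 c2@11, authorship ..3.1.....2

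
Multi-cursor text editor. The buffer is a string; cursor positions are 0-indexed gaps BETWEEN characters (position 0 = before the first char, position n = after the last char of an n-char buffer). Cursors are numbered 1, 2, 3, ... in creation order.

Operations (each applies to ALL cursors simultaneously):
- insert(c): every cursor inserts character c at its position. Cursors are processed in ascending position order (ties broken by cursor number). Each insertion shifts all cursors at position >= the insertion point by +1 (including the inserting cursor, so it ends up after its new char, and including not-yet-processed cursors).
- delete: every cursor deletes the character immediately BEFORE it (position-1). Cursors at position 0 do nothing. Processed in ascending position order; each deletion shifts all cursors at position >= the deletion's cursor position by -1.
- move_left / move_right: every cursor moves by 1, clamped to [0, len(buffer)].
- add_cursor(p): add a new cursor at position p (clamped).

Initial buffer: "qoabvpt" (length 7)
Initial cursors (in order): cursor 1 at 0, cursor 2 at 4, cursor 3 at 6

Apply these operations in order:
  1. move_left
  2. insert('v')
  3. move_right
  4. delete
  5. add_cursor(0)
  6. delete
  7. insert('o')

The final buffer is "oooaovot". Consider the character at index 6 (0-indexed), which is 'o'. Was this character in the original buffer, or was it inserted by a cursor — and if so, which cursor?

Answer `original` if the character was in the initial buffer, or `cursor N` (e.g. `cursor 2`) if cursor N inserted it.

Answer: cursor 3

Derivation:
After op 1 (move_left): buffer="qoabvpt" (len 7), cursors c1@0 c2@3 c3@5, authorship .......
After op 2 (insert('v')): buffer="vqoavbvvpt" (len 10), cursors c1@1 c2@5 c3@8, authorship 1...2..3..
After op 3 (move_right): buffer="vqoavbvvpt" (len 10), cursors c1@2 c2@6 c3@9, authorship 1...2..3..
After op 4 (delete): buffer="voavvvt" (len 7), cursors c1@1 c2@4 c3@6, authorship 1..2.3.
After op 5 (add_cursor(0)): buffer="voavvvt" (len 7), cursors c4@0 c1@1 c2@4 c3@6, authorship 1..2.3.
After op 6 (delete): buffer="oavt" (len 4), cursors c1@0 c4@0 c2@2 c3@3, authorship ....
After op 7 (insert('o')): buffer="oooaovot" (len 8), cursors c1@2 c4@2 c2@5 c3@7, authorship 14..2.3.
Authorship (.=original, N=cursor N): 1 4 . . 2 . 3 .
Index 6: author = 3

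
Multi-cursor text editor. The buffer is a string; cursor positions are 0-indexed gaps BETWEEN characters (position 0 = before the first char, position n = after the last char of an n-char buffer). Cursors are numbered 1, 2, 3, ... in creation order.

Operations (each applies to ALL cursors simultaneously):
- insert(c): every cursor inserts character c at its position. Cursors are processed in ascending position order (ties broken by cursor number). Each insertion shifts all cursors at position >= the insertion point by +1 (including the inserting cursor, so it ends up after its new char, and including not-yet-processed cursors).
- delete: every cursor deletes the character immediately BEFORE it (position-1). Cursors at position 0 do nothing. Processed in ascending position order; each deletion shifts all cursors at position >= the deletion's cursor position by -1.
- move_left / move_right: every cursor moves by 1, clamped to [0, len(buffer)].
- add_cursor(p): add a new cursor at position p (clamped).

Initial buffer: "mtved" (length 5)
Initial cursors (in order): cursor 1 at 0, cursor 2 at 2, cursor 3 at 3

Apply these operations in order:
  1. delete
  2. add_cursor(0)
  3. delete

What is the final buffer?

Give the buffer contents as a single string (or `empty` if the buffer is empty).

After op 1 (delete): buffer="med" (len 3), cursors c1@0 c2@1 c3@1, authorship ...
After op 2 (add_cursor(0)): buffer="med" (len 3), cursors c1@0 c4@0 c2@1 c3@1, authorship ...
After op 3 (delete): buffer="ed" (len 2), cursors c1@0 c2@0 c3@0 c4@0, authorship ..

Answer: ed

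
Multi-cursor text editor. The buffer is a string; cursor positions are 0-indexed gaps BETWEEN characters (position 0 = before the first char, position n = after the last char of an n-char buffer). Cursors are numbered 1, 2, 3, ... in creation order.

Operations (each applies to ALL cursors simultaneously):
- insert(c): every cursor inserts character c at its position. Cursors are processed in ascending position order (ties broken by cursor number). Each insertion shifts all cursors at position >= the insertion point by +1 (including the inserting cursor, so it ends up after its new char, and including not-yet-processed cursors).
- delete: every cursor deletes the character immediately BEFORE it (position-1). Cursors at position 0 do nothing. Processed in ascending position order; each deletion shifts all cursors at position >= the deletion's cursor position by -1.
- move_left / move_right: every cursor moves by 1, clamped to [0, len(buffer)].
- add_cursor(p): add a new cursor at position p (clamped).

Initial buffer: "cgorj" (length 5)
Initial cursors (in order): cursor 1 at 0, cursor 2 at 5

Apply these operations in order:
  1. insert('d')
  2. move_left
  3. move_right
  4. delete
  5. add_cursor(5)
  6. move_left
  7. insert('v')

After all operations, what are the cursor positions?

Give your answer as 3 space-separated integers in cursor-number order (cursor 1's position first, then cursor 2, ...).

After op 1 (insert('d')): buffer="dcgorjd" (len 7), cursors c1@1 c2@7, authorship 1.....2
After op 2 (move_left): buffer="dcgorjd" (len 7), cursors c1@0 c2@6, authorship 1.....2
After op 3 (move_right): buffer="dcgorjd" (len 7), cursors c1@1 c2@7, authorship 1.....2
After op 4 (delete): buffer="cgorj" (len 5), cursors c1@0 c2@5, authorship .....
After op 5 (add_cursor(5)): buffer="cgorj" (len 5), cursors c1@0 c2@5 c3@5, authorship .....
After op 6 (move_left): buffer="cgorj" (len 5), cursors c1@0 c2@4 c3@4, authorship .....
After op 7 (insert('v')): buffer="vcgorvvj" (len 8), cursors c1@1 c2@7 c3@7, authorship 1....23.

Answer: 1 7 7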